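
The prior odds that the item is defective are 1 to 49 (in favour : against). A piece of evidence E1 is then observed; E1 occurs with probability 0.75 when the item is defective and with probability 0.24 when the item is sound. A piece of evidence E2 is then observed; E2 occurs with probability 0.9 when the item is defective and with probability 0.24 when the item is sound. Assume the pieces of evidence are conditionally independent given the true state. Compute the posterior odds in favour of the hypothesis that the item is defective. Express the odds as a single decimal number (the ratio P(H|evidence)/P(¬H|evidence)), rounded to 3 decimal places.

Posterior odds ≈ 0.239

Prior odds = 1/49 = 0.020408. In log-odds, ln(0.020408) = -3.8918.
Add log likelihood ratios: ln(3.1250) + ln(3.7500) = 2.4612.
Posterior log-odds = -1.4306, so posterior odds = exp(-1.4306) = 0.23916.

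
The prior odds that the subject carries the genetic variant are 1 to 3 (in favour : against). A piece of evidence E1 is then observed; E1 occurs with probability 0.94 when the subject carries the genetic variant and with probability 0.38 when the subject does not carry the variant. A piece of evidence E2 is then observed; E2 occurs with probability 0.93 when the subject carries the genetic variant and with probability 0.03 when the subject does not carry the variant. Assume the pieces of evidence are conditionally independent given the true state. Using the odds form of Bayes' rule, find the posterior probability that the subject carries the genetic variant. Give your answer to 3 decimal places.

Posterior probability ≈ 0.962

Prior odds = 1/3 = 0.33333.
Likelihood ratio for E1 = 0.94/0.38 = 2.4737.
Likelihood ratio for E2 = 0.93/0.03 = 31.000.
Posterior odds = prior odds × LR₁ × LR₂ = 25.561.
Posterior probability = odds/(1+odds) = 25.561/26.561 = 0.962.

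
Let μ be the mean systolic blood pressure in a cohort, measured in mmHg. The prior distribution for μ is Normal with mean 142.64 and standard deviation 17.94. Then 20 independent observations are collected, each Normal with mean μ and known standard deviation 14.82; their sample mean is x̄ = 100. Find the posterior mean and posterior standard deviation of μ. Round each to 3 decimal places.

Posterior mean ≈ 101.407; posterior SD ≈ 3.259

Prior precision 1/τ₀² = 1/17.94² = 0.00310710; data precision n/σ² = 20/14.82² = 0.0910612.
Posterior precision = 0.00310710 + 0.0910612 = 0.0941683, giving posterior SD = 1/√0.0941683 = 3.259.
Posterior mean = (0.00310710·142.64 + 0.0910612·100) / 0.0941683 = 101.407.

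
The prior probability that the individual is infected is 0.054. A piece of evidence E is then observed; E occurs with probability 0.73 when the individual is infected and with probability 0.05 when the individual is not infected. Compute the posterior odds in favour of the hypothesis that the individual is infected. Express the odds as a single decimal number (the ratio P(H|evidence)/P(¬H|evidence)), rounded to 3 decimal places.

Posterior odds ≈ 0.833

Prior odds = 0.054/(1−0.054) = 0.057082.
Likelihood ratio for E = 0.73/0.05 = 14.600.
Posterior odds = prior odds × LR = 0.83340.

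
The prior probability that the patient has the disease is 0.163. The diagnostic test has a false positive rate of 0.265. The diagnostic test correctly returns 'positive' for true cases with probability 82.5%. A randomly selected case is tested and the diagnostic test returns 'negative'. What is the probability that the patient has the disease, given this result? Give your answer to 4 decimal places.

P(H | E) ≈ 0.0443

Let H be the event that the patient has the disease. P(H) = 0.163, so P(¬H) = 0.837. With E the 'negative' result, P(E|H) = 0.175 and P(E|¬H) = 0.735.
P(E) = 0.175·0.163 + 0.735·0.837 = 0.028525 + 0.61519 = 0.64372.
By Bayes' theorem, P(H|E) = 0.028525 / 0.64372 = 0.0443.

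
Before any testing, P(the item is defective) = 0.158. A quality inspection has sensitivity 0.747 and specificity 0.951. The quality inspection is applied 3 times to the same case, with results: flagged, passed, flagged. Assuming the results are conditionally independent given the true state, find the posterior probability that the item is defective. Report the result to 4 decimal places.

Let H be the event that the item is defective; start with P(H) = 0.158. P('flagged'|H) = 0.747, P('flagged'|¬H) = 0.049.
Update on result 1 ('flagged'): P(H) ← 0.747·0.1580 / (0.747·0.1580 + 0.049·0.8420) = 0.11803/0.15928 = 0.7410.
Update on result 2 ('passed'): P(H) ← 0.253·0.7410 / (0.253·0.7410 + 0.951·0.2590) = 0.18747/0.43380 = 0.4322.
Update on result 3 ('flagged'): P(H) ← 0.747·0.4322 / (0.747·0.4322 + 0.049·0.5678) = 0.32282/0.35064 = 0.9206.

Posterior P(H) ≈ 0.9206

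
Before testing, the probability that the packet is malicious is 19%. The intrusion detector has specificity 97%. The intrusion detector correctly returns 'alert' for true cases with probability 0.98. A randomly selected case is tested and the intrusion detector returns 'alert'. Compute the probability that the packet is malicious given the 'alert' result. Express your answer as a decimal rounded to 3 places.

P(H | E) ≈ 0.885

Write H for 'the packet is malicious'. Prior odds H:¬H = 0.19/0.81 = 0.23457. For the 'alert' outcome, the likelihood ratio is 0.98/0.03 = 32.667.
Posterior odds = 0.23457 × 32.667 = 7.6626, so P(H|E) = 7.6626/(1+7.6626) = 0.885.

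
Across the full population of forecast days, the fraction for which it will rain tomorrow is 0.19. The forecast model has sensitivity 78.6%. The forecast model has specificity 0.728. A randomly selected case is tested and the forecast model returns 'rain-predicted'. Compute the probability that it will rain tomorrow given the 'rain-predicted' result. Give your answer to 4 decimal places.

P(H | E) ≈ 0.4040

Let H be the event that it will rain tomorrow. P(H) = 0.19, so P(¬H) = 0.81. With E the 'rain-predicted' result, P(E|H) = 0.786 and P(E|¬H) = 0.272.
P(E) = 0.786·0.19 + 0.272·0.81 = 0.14934 + 0.22032 = 0.36966.
By Bayes' theorem, P(H|E) = 0.14934 / 0.36966 = 0.4040.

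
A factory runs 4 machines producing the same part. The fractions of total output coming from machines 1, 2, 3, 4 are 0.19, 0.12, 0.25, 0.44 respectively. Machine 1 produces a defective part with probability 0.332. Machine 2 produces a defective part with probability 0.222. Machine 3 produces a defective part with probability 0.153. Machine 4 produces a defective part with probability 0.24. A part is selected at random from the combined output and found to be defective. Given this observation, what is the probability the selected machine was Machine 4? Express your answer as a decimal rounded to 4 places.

Posterior probability ≈ 0.4521

Tabulate prior·likelihood by source: [1] prior 0.19, lik 0.332, product 0.06308; [2] prior 0.12, lik 0.222, product 0.02664; [3] prior 0.25, lik 0.153, product 0.03825; [4] prior 0.44, lik 0.24, product 0.1056.
Normalizing constant = 0.23357; the posterior for Machine 4 is its product over the sum, 0.1056/0.23357 = 0.4521.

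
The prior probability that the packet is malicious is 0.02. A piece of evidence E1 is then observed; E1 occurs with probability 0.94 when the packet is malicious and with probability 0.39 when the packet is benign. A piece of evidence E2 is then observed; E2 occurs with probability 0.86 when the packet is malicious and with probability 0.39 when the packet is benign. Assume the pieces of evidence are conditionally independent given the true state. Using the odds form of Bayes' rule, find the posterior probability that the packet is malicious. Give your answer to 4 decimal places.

Posterior probability ≈ 0.0979

Prior odds = 0.02/(1−0.02) = 0.020408. In log-odds, ln(0.020408) = -3.8918.
Add log likelihood ratios: ln(2.4103) + ln(2.2051) = 1.6705.
Posterior log-odds = -2.2213, so posterior odds = exp(-2.2213) = 0.10847. Converting, P(H|E) = 0.10847/1.1085 = 0.0979.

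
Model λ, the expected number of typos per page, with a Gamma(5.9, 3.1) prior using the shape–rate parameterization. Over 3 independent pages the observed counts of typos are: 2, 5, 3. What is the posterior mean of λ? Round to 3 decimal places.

Posterior mean ≈ 2.607

Total count ∑xᵢ = 10 over n = 3 pages.
Gamma is conjugate to the Poisson likelihood: posterior is Gamma(shape = 5.9+10 = 15.9, rate = 3.1+3 = 6.1).
E[λ | data] = 15.9/6.1 = 2.607.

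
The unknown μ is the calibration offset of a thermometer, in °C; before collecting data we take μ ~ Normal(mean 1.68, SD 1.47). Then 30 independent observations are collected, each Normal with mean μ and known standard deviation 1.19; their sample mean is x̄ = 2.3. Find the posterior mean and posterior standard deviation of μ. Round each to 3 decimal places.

With known σ, the Normal prior is conjugate. Weight on the data is w = (n/σ²)/(n/σ² + 1/τ₀²) = 21.1849/(21.1849+0.462770) = 0.97862.
Posterior mean = w·x̄ + (1−w)·μ₀ = 0.97862·2.3 + 0.021377·1.68 = 2.287. Posterior variance = 1/(21.1849+0.462770) = 0.0461943, so SD = 0.215.

Posterior mean ≈ 2.287; posterior SD ≈ 0.215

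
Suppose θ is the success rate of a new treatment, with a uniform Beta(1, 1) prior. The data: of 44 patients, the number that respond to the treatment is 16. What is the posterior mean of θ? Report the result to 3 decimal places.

Posterior mean ≈ 0.370

Observing 16 successes and 28 failures updates Beta(1, 1) by adding the success and failure counts to the two shape parameters: α = 1+16 = 17, β = 1+28 = 29.
Posterior mean = α/(α+β) = 17/46 = 0.370.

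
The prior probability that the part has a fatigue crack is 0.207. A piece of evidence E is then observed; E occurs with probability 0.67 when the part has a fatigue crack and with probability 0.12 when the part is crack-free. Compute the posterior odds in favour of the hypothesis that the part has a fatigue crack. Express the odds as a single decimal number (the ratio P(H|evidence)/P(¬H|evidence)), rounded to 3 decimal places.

Posterior odds ≈ 1.457

Prior odds = 0.207/(1−0.207) = 0.26103. In log-odds, ln(0.26103) = -1.3431.
Add log likelihood ratio: ln(5.5833) = 1.7198.
Posterior log-odds = 0.37668, so posterior odds = exp(0.37668) = 1.4574.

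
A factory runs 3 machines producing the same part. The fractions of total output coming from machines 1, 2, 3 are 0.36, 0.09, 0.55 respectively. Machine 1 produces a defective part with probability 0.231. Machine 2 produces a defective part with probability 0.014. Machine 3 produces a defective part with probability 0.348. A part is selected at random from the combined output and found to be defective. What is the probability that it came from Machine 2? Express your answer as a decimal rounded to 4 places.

Posterior probability ≈ 0.0046

P(defective|M1) = 0.231; P(defective|M2) = 0.014; P(defective|M3) = 0.348.
Prior × likelihood for each source: 0.36·0.231=0.08316, 0.09·0.014=0.001260, 0.55·0.348=0.1914. Summing gives P(defective) = 0.27582.
P(Machine 2 | defective) = 0.001260 / 0.27582 = 0.0046.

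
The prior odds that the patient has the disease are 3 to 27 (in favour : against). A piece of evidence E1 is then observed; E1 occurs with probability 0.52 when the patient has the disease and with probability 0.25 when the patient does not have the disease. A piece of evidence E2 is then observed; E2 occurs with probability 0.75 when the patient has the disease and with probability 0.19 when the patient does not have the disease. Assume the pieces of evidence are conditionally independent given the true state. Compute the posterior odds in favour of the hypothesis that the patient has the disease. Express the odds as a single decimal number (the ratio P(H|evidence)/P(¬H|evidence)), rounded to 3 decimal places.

Posterior odds ≈ 0.912

Prior odds = 3/27 = 0.11111.
Likelihood ratio for E1 = 0.52/0.25 = 2.0800.
Likelihood ratio for E2 = 0.75/0.19 = 3.9474.
Posterior odds = prior odds × LR₁ × LR₂ = 0.91228.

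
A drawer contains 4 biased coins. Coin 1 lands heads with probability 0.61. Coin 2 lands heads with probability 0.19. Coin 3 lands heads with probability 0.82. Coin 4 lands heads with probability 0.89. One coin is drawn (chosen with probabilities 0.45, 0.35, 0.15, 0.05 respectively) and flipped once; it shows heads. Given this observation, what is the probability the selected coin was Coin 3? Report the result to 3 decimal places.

Tabulate prior·likelihood by source: [1] prior 0.45, lik 0.61, product 0.2745; [2] prior 0.35, lik 0.19, product 0.06650; [3] prior 0.15, lik 0.82, product 0.1230; [4] prior 0.05, lik 0.89, product 0.04450.
Normalizing constant = 0.50850; the posterior for Coin 3 is its product over the sum, 0.1230/0.50850 = 0.242.

Posterior probability ≈ 0.242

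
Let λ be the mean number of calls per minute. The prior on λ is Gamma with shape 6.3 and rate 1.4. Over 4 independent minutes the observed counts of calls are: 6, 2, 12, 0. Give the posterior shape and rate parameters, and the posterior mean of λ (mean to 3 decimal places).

The Poisson likelihood adds the total count to the shape and the number of exposure periods to the rate. Here ∑xᵢ = 20 and n = 4, so shape 6.3→26.3 and rate 1.4→5.4.
E[λ | data] = 26.3/5.4 = 4.870.

Posterior: Gamma(shape=26.3, rate=5.4); mean ≈ 4.870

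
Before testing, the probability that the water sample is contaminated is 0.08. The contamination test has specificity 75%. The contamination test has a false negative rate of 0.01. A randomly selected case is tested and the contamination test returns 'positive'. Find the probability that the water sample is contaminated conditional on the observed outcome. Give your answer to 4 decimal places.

Let H be the event that the water sample is contaminated. P(H) = 0.08, so P(¬H) = 0.92. With E the 'positive' result, P(E|H) = 0.99 and P(E|¬H) = 0.25.
P(E) = 0.99·0.08 + 0.25·0.92 = 0.079200 + 0.23000 = 0.30920.
By Bayes' theorem, P(H|E) = 0.079200 / 0.30920 = 0.2561.

P(H | E) ≈ 0.2561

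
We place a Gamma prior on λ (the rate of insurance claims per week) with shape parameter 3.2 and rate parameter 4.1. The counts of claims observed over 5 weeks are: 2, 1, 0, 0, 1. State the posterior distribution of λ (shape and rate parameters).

Posterior: Gamma(shape=7.2, rate=9.1)

Total count ∑xᵢ = 4 over n = 5 weeks.
Gamma is conjugate to the Poisson likelihood: posterior is Gamma(shape = 3.2+4 = 7.2, rate = 4.1+5 = 9.1).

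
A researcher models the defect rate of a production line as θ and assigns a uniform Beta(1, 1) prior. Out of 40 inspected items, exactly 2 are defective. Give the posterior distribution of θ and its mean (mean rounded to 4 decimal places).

Posterior: Beta(3, 39); mean ≈ 0.0714

Observing 2 successes and 38 failures updates Beta(1, 1) by adding the success and failure counts to the two shape parameters: α = 1+2 = 3, β = 1+38 = 39.
E[θ | data] = 3/(3+39) = 0.0714.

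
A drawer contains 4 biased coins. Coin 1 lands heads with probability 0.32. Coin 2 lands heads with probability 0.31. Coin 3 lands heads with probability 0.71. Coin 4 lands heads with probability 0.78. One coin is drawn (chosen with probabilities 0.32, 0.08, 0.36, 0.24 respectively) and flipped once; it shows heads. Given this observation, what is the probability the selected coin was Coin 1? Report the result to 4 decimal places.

Posterior probability ≈ 0.1796

Tabulate prior·likelihood by source: [1] prior 0.32, lik 0.32, product 0.1024; [2] prior 0.08, lik 0.31, product 0.02480; [3] prior 0.36, lik 0.71, product 0.2556; [4] prior 0.24, lik 0.78, product 0.1872.
Normalizing constant = 0.57000; the posterior for Coin 1 is its product over the sum, 0.1024/0.57000 = 0.1796.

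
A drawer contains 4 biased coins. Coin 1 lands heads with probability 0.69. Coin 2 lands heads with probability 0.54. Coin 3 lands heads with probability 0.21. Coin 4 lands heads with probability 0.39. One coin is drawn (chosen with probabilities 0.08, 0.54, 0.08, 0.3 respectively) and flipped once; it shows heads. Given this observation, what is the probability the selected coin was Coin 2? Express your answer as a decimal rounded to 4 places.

Posterior probability ≈ 0.6067

Tabulate prior·likelihood by source: [1] prior 0.08, lik 0.69, product 0.05520; [2] prior 0.54, lik 0.54, product 0.2916; [3] prior 0.08, lik 0.21, product 0.01680; [4] prior 0.3, lik 0.39, product 0.1170.
Normalizing constant = 0.48060; the posterior for Coin 2 is its product over the sum, 0.2916/0.48060 = 0.6067.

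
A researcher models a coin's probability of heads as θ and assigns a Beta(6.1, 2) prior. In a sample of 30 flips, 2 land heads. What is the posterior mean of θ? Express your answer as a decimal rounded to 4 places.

Observing 2 successes and 28 failures updates Beta(6.1, 2) by adding the success and failure counts to the two shape parameters: α = 6.1+2 = 8.1, β = 2+28 = 30.
Posterior mean = α/(α+β) = 8.1/38.1 = 0.2126.

Posterior mean ≈ 0.2126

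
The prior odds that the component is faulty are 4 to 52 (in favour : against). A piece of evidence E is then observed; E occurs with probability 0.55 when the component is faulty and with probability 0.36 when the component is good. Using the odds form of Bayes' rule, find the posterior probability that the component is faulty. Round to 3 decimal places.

Prior odds = 4/52 = 0.076923. In log-odds, ln(0.076923) = -2.5649.
Add log likelihood ratio: ln(1.5278) = 0.42381.
Posterior log-odds = -2.1411, so posterior odds = exp(-2.1411) = 0.11752. Converting, P(H|E) = 0.11752/1.1175 = 0.105.

Posterior probability ≈ 0.105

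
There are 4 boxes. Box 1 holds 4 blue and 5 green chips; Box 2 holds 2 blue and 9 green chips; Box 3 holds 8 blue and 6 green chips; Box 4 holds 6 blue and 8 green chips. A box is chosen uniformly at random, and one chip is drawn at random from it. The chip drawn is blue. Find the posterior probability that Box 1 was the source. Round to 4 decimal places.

Posterior probability ≈ 0.2733

Tabulate prior·likelihood by source: [1] prior 0.25, lik 0.4444, product 0.1111; [2] prior 0.25, lik 0.1818, product 0.04545; [3] prior 0.25, lik 0.5714, product 0.1429; [4] prior 0.25, lik 0.4286, product 0.1071.
Normalizing constant = 0.40657; the posterior for Box 1 is its product over the sum, 0.1111/0.40657 = 0.2733.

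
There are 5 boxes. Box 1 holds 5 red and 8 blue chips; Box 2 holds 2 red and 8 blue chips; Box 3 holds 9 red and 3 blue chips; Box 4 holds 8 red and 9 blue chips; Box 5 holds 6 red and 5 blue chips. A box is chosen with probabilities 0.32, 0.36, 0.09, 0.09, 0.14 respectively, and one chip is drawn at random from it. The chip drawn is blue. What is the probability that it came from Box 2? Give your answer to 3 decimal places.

Tabulate prior·likelihood by source: [1] prior 0.32, lik 0.6154, product 0.1969; [2] prior 0.36, lik 0.8, product 0.2880; [3] prior 0.09, lik 0.25, product 0.02250; [4] prior 0.09, lik 0.5294, product 0.04765; [5] prior 0.14, lik 0.4545, product 0.06364.
Normalizing constant = 0.61871; the posterior for Box 2 is its product over the sum, 0.2880/0.61871 = 0.465.

Posterior probability ≈ 0.465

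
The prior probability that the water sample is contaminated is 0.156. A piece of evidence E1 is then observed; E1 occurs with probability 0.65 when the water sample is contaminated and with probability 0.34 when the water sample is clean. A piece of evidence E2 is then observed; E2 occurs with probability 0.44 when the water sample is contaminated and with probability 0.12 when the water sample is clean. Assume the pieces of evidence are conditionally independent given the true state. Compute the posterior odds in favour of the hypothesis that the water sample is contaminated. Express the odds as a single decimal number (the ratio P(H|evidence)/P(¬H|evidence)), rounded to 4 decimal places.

Posterior odds ≈ 1.2957

Prior odds = 0.156/(1−0.156) = 0.18483. In log-odds, ln(0.18483) = -1.6883.
Add log likelihood ratios: ln(1.9118) + ln(3.6667) = 1.9473.
Posterior log-odds = 0.25901, so posterior odds = exp(0.25901) = 1.2957.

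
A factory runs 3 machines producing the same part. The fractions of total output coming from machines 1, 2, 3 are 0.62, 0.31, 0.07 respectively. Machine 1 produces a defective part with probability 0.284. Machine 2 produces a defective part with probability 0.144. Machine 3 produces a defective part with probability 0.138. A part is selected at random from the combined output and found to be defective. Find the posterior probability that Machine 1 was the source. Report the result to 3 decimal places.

Posterior probability ≈ 0.764

P(defective|M1) = 0.284; P(defective|M2) = 0.144; P(defective|M3) = 0.138.
Prior × likelihood for each source: 0.62·0.284=0.1761, 0.31·0.144=0.04464, 0.07·0.138=0.009660. Summing gives P(defective) = 0.23038.
P(Machine 1 | defective) = 0.1761 / 0.23038 = 0.764.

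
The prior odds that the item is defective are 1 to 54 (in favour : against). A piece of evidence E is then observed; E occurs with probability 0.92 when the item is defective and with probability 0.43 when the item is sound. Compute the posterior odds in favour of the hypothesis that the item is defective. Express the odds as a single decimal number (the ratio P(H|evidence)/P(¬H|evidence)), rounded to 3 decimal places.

Posterior odds ≈ 0.040

Prior odds = 1/54 = 0.018519.
Likelihood ratio for E = 0.92/0.43 = 2.1395.
Posterior odds = prior odds × LR = 0.039621.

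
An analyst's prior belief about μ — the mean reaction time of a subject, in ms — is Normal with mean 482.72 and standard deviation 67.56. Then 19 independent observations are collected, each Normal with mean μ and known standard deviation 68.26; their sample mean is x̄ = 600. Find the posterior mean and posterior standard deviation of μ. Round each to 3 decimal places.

With known σ, the Normal prior is conjugate. Weight on the data is w = (n/σ²)/(n/σ² + 1/τ₀²) = 0.00407775/(0.00407775+0.00021909) = 0.94901.
Posterior mean = w·x̄ + (1−w)·μ₀ = 0.94901·600 + 0.050988·482.72 = 594.020. Posterior variance = 1/(0.00407775+0.00021909) = 232.729, so SD = 15.255.

Posterior mean ≈ 594.020; posterior SD ≈ 15.255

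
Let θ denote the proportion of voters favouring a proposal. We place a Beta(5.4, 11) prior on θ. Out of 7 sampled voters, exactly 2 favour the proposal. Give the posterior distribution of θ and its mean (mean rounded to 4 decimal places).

Posterior: Beta(7.4, 16); mean ≈ 0.3162

The binomial likelihood is conjugate to the Beta prior: with 2 successes and 5 failures, the posterior is Beta(5.4+2, 11+5) = Beta(7.4, 16).
Posterior mean = α/(α+β) = 7.4/23.4 = 0.3162.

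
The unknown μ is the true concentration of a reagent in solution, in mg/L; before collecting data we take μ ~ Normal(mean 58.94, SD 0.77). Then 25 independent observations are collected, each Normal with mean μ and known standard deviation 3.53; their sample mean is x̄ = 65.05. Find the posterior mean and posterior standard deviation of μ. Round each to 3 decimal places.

With known σ, the Normal prior is conjugate. Weight on the data is w = (n/σ²)/(n/σ² + 1/τ₀²) = 2.00628/(2.00628+1.68663) = 0.54328.
Posterior mean = w·x̄ + (1−w)·μ₀ = 0.54328·65.05 + 0.45672·58.94 = 62.259. Posterior variance = 1/(2.00628+1.68663) = 0.270790, so SD = 0.520.

Posterior mean ≈ 62.259; posterior SD ≈ 0.520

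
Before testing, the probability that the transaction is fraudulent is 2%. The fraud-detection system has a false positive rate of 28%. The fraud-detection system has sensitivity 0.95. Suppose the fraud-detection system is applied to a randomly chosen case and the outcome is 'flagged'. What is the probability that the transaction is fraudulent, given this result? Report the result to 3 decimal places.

P(H | E) ≈ 0.065

Let H be the event that the transaction is fraudulent. P(H) = 0.02, so P(¬H) = 0.98. With E the 'flagged' result, P(E|H) = 0.95 and P(E|¬H) = 0.28.
P(E) = 0.95·0.02 + 0.28·0.98 = 0.019000 + 0.27440 = 0.29340.
By Bayes' theorem, P(H|E) = 0.019000 / 0.29340 = 0.065.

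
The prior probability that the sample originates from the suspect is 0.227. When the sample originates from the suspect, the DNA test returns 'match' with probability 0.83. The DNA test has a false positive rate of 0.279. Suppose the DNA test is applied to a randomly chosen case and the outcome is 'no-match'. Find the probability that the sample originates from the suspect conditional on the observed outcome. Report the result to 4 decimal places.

P(H | E) ≈ 0.0648

Let H be the event that the sample originates from the suspect. P(H) = 0.227, so P(¬H) = 0.773. With E the 'no-match' result, P(E|H) = 0.17 and P(E|¬H) = 0.721.
P(E) = 0.17·0.227 + 0.721·0.773 = 0.038590 + 0.55733 = 0.59592.
By Bayes' theorem, P(H|E) = 0.038590 / 0.59592 = 0.0648.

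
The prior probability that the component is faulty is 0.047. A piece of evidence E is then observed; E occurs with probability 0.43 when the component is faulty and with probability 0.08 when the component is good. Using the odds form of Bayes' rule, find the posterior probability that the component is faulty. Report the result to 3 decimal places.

Prior odds = 0.047/(1−0.047) = 0.049318. In log-odds, ln(0.049318) = -3.0095.
Add log likelihood ratio: ln(5.3750) = 1.6818.
Posterior log-odds = -1.3277, so posterior odds = exp(-1.3277) = 0.26508. Converting, P(H|E) = 0.26508/1.2651 = 0.210.

Posterior probability ≈ 0.210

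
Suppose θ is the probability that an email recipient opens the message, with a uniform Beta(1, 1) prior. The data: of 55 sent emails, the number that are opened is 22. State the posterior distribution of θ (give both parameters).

The binomial likelihood is conjugate to the Beta prior: with 22 successes and 33 failures, the posterior is Beta(1+22, 1+33) = Beta(23, 34).

Posterior: Beta(23, 34)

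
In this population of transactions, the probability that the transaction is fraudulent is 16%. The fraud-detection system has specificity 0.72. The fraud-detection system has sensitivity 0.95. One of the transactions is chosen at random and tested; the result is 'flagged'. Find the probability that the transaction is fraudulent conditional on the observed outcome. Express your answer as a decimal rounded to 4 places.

Let H be the event that the transaction is fraudulent. P(H) = 0.16, so P(¬H) = 0.84. With E the 'flagged' result, P(E|H) = 0.95 and P(E|¬H) = 0.28.
P(E) = 0.95·0.16 + 0.28·0.84 = 0.15200 + 0.23520 = 0.38720.
By Bayes' theorem, P(H|E) = 0.15200 / 0.38720 = 0.3926.

P(H | E) ≈ 0.3926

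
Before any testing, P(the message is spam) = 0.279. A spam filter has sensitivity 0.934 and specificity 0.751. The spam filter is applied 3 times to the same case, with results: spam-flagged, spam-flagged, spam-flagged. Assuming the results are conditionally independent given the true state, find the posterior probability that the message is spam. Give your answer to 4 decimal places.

Let H be the event that the message is spam; start with P(H) = 0.279. P('spam-flagged'|H) = 0.934, P('spam-flagged'|¬H) = 0.249.
Update on result 1 ('spam-flagged'): P(H) ← 0.934·0.2790 / (0.934·0.2790 + 0.249·0.7210) = 0.26059/0.44012 = 0.5921.
Update on result 2 ('spam-flagged'): P(H) ← 0.934·0.5921 / (0.934·0.5921 + 0.249·0.4079) = 0.55301/0.65458 = 0.8448.
Update on result 3 ('spam-flagged'): P(H) ← 0.934·0.8448 / (0.934·0.8448 + 0.249·0.1552) = 0.78907/0.82771 = 0.9533.

Posterior P(H) ≈ 0.9533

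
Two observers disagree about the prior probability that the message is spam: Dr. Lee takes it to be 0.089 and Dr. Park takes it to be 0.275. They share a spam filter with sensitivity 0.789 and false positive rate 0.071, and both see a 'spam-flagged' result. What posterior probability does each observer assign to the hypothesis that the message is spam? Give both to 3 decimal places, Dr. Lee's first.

Dr. Lee: 0.521; Dr. Park: 0.808

The likelihood ratio for a 'spam-flagged' result is 0.789/0.071 = 11.113.
Dr. Lee: prior odds 0.089/0.911 = 0.097695; posterior odds 1.0857; posterior probability 0.521.
Dr. Park: prior odds 0.275/0.725 = 0.37931; posterior odds 4.2152; posterior probability 0.808.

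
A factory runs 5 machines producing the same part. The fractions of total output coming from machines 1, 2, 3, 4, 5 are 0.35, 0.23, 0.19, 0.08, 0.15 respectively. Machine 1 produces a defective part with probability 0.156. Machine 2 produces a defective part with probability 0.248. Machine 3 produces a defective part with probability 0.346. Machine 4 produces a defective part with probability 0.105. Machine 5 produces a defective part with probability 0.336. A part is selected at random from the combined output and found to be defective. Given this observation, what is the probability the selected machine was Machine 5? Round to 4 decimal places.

Posterior probability ≈ 0.2134

Tabulate prior·likelihood by source: [1] prior 0.35, lik 0.156, product 0.05460; [2] prior 0.23, lik 0.248, product 0.05704; [3] prior 0.19, lik 0.346, product 0.06574; [4] prior 0.08, lik 0.105, product 0.008400; [5] prior 0.15, lik 0.336, product 0.05040.
Normalizing constant = 0.23618; the posterior for Machine 5 is its product over the sum, 0.05040/0.23618 = 0.2134.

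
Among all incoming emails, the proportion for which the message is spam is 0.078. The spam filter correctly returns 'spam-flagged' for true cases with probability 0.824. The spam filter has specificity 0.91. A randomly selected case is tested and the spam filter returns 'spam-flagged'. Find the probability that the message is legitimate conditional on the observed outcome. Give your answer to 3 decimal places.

P(¬H | E) ≈ 0.564

Write H for 'the message is spam'. Prior odds H:¬H = 0.078/0.922 = 0.084599. For the 'spam-flagged' outcome, the likelihood ratio is 0.824/0.09 = 9.1556.
Posterior odds = 0.084599 × 9.1556 = 0.77455, so P(H|E) = 0.77455/(1+0.77455) = 0.436. Then P(¬H|E) = 1 − 0.436 = 0.564.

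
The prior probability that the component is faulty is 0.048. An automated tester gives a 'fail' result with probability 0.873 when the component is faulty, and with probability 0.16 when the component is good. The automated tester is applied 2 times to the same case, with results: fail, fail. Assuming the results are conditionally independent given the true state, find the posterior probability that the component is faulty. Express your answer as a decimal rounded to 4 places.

Let H be the event that the component is faulty; start with P(H) = 0.048. P('fail'|H) = 0.873, P('fail'|¬H) = 0.16.
Update on result 1 ('fail'): P(H) ← 0.873·0.0480 / (0.873·0.0480 + 0.16·0.9520) = 0.041904/0.19422 = 0.2158.
Update on result 2 ('fail'): P(H) ← 0.873·0.2158 / (0.873·0.2158 + 0.16·0.7842) = 0.18835/0.31383 = 0.6002.

Posterior P(H) ≈ 0.6002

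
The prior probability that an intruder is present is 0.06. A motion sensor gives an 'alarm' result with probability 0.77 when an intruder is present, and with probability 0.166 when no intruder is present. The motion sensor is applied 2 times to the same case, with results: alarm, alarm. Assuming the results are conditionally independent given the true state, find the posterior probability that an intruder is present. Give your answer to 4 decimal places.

Posterior P(H) ≈ 0.5787

With H the event that an intruder is present, the joint likelihood of the observed sequence is P(data|H) = 0.77·0.77 = 0.59290 and P(data|¬H) = 0.166·0.166 = 0.027556.
Bayes: P(H|data) = 0.06·0.59290 / (0.06·0.59290 + 0.94·0.027556) = 0.035574/0.061477 = 0.5787.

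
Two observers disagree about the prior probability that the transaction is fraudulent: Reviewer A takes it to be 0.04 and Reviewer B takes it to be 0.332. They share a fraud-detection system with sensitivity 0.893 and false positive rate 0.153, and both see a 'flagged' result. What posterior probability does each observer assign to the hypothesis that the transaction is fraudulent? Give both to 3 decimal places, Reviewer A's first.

Reviewer A: 0.196; Reviewer B: 0.744

P('+'|H) = 0.893, P('+'|¬H) = 0.153.
Reviewer A: numerator 0.893·0.04 = 0.035720; evidence = 0.035720+0.153·0.96 = 0.18260; posterior = 0.196.
Reviewer B: numerator 0.893·0.332 = 0.29648; evidence = 0.29648+0.153·0.668 = 0.39868; posterior = 0.744.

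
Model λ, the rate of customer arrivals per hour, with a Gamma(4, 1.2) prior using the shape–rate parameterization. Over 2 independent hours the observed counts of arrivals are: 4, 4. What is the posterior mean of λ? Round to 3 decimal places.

Total count ∑xᵢ = 8 over n = 2 hours.
Gamma is conjugate to the Poisson likelihood: posterior is Gamma(shape = 4+8 = 12, rate = 1.2+2 = 3.2).
Posterior mean = shape/rate = 12/3.2 = 3.750.

Posterior mean ≈ 3.750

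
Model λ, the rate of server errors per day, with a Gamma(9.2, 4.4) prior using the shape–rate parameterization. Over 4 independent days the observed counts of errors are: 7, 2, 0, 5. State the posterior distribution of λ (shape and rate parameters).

The Poisson likelihood adds the total count to the shape and the number of exposure periods to the rate. Here ∑xᵢ = 14 and n = 4, so shape 9.2→23.2 and rate 4.4→8.4.

Posterior: Gamma(shape=23.2, rate=8.4)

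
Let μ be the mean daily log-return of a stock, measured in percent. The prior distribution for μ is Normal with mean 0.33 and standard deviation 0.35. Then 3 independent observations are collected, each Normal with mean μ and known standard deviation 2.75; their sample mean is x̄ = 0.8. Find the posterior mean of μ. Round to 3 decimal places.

Prior precision 1/τ₀² = 1/0.35² = 8.16327; data precision n/σ² = 3/2.75² = 0.396694.
Posterior precision = 8.16327 + 0.396694 = 8.55996.
Posterior mean = (8.16327·0.33 + 0.396694·0.8) / 8.55996 = 0.352.

Posterior mean ≈ 0.352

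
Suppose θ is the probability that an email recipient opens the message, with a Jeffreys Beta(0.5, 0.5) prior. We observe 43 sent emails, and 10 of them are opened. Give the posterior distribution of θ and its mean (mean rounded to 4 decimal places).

The binomial likelihood is conjugate to the Beta prior: with 10 successes and 33 failures, the posterior is Beta(0.5+10, 0.5+33) = Beta(10.5, 33.5).
Posterior mean = α/(α+β) = 10.5/44 = 0.2386.

Posterior: Beta(10.5, 33.5); mean ≈ 0.2386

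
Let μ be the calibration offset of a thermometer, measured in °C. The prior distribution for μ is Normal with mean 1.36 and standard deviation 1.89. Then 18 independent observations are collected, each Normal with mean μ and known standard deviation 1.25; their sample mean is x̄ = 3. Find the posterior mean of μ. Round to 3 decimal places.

Posterior mean ≈ 2.961

Prior precision 1/τ₀² = 1/1.89² = 0.279947; data precision n/σ² = 18/1.25² = 11.5200.
Posterior precision = 0.279947 + 11.5200 = 11.7999.
Posterior mean = (0.279947·1.36 + 11.5200·3) / 11.7999 = 2.961.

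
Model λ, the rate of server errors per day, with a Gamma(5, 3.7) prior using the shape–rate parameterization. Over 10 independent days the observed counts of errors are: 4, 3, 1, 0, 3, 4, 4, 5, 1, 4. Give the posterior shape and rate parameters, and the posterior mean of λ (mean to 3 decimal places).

The Poisson likelihood adds the total count to the shape and the number of exposure periods to the rate. Here ∑xᵢ = 29 and n = 10, so shape 5→34 and rate 3.7→13.7.
E[λ | data] = 34/13.7 = 2.482.

Posterior: Gamma(shape=34, rate=13.7); mean ≈ 2.482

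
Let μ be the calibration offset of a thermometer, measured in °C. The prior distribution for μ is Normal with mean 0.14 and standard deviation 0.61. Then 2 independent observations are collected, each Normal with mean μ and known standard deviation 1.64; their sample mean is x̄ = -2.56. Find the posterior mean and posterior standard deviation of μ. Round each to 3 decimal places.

Prior precision 1/τ₀² = 1/0.61² = 2.68745; data precision n/σ² = 2/1.64² = 0.743605.
Posterior precision = 2.68745 + 0.743605 = 3.43105, giving posterior SD = 1/√3.43105 = 0.540.
Posterior mean = (2.68745·0.14 + 0.743605·-2.56) / 3.43105 = -0.445.

Posterior mean ≈ -0.445; posterior SD ≈ 0.540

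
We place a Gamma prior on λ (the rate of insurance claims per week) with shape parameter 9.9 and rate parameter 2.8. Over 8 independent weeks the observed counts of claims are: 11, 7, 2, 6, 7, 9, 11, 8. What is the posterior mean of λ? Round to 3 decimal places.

Posterior mean ≈ 6.565

The Poisson likelihood adds the total count to the shape and the number of exposure periods to the rate. Here ∑xᵢ = 61 and n = 8, so shape 9.9→70.9 and rate 2.8→10.8.
E[λ | data] = 70.9/10.8 = 6.565.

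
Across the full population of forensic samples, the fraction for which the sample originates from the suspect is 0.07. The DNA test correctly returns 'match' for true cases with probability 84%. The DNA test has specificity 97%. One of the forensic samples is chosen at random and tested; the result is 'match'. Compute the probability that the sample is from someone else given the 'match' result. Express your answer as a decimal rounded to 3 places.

Let H be the event that the sample originates from the suspect. P(H) = 0.07, so P(¬H) = 0.93. With E the 'match' result, P(E|H) = 0.84 and P(E|¬H) = 0.03.
P(E) = 0.84·0.07 + 0.03·0.93 = 0.058800 + 0.027900 = 0.086700.
By Bayes' theorem, P(H|E) = 0.058800 / 0.086700 = 0.678. Hence P(¬H|E) = 1 − 0.678 = 0.322.

P(¬H | E) ≈ 0.322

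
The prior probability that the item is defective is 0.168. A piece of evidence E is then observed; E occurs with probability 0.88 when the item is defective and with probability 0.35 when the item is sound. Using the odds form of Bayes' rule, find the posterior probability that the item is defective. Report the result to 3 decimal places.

Posterior probability ≈ 0.337

Prior odds = 0.168/(1−0.168) = 0.20192. In log-odds, ln(0.20192) = -1.5999.
Add log likelihood ratio: ln(2.5143) = 0.92199.
Posterior log-odds = -0.67788, so posterior odds = exp(-0.67788) = 0.50769. Converting, P(H|E) = 0.50769/1.5077 = 0.337.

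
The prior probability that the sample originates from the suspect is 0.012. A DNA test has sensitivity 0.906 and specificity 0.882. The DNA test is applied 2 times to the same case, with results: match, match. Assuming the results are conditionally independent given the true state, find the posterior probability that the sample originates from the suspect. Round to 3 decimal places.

Posterior P(H) ≈ 0.417

Let H be the event that the sample originates from the suspect; start with P(H) = 0.012. P('match'|H) = 0.906, P('match'|¬H) = 0.118.
Update on result 1 ('match'): P(H) ← 0.906·0.0120 / (0.906·0.0120 + 0.118·0.9880) = 0.010872/0.12746 = 0.0853.
Update on result 2 ('match'): P(H) ← 0.906·0.0853 / (0.906·0.0853 + 0.118·0.9147) = 0.077282/0.18522 = 0.4173.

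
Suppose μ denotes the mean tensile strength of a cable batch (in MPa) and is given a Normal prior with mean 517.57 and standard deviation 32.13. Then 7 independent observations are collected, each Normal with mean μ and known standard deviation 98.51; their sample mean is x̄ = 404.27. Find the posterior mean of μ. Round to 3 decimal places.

With known σ, the Normal prior is conjugate. Weight on the data is w = (n/σ²)/(n/σ² + 1/τ₀²) = 0.00072134/(0.00072134+0.00096868) = 0.42682.
Posterior mean = w·x̄ + (1−w)·μ₀ = 0.42682·404.27 + 0.57318·517.57 = 469.211.

Posterior mean ≈ 469.211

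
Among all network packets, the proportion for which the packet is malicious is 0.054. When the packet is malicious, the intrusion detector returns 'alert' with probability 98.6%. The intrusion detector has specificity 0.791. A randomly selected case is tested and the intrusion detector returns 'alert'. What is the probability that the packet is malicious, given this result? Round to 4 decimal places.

P(H | E) ≈ 0.2122

Let H be the event that the packet is malicious. P(H) = 0.054, so P(¬H) = 0.946. With E the 'alert' result, P(E|H) = 0.986 and P(E|¬H) = 0.209.
P(E) = 0.986·0.054 + 0.209·0.946 = 0.053244 + 0.19771 = 0.25096.
By Bayes' theorem, P(H|E) = 0.053244 / 0.25096 = 0.2122.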